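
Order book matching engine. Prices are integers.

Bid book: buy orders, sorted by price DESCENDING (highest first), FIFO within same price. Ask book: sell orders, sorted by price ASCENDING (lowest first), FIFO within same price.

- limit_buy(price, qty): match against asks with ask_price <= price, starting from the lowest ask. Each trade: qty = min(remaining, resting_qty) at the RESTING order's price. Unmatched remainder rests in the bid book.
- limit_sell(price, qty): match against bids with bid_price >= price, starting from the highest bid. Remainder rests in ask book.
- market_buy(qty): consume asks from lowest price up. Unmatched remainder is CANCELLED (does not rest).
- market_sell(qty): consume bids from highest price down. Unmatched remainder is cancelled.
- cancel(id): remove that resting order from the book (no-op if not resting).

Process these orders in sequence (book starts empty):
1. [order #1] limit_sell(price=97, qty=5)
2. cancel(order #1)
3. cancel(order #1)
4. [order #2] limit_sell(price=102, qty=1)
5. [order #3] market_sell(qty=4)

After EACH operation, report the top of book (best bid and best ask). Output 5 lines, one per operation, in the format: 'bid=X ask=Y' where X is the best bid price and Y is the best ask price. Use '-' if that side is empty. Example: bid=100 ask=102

After op 1 [order #1] limit_sell(price=97, qty=5): fills=none; bids=[-] asks=[#1:5@97]
After op 2 cancel(order #1): fills=none; bids=[-] asks=[-]
After op 3 cancel(order #1): fills=none; bids=[-] asks=[-]
After op 4 [order #2] limit_sell(price=102, qty=1): fills=none; bids=[-] asks=[#2:1@102]
After op 5 [order #3] market_sell(qty=4): fills=none; bids=[-] asks=[#2:1@102]

Answer: bid=- ask=97
bid=- ask=-
bid=- ask=-
bid=- ask=102
bid=- ask=102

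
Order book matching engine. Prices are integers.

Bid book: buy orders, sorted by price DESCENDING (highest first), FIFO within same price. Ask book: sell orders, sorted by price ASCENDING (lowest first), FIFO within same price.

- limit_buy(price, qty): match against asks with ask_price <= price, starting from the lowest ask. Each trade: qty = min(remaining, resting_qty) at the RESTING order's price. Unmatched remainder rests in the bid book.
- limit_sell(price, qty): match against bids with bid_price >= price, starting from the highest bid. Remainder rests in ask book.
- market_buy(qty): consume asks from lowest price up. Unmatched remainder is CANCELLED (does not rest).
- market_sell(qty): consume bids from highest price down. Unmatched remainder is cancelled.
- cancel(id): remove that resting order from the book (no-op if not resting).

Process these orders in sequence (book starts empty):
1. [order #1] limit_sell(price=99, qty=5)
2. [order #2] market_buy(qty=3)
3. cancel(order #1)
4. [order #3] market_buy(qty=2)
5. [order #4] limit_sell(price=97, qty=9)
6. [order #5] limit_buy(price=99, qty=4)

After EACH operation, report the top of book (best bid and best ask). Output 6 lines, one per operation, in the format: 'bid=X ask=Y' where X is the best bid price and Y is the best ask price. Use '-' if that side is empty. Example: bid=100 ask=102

Answer: bid=- ask=99
bid=- ask=99
bid=- ask=-
bid=- ask=-
bid=- ask=97
bid=- ask=97

Derivation:
After op 1 [order #1] limit_sell(price=99, qty=5): fills=none; bids=[-] asks=[#1:5@99]
After op 2 [order #2] market_buy(qty=3): fills=#2x#1:3@99; bids=[-] asks=[#1:2@99]
After op 3 cancel(order #1): fills=none; bids=[-] asks=[-]
After op 4 [order #3] market_buy(qty=2): fills=none; bids=[-] asks=[-]
After op 5 [order #4] limit_sell(price=97, qty=9): fills=none; bids=[-] asks=[#4:9@97]
After op 6 [order #5] limit_buy(price=99, qty=4): fills=#5x#4:4@97; bids=[-] asks=[#4:5@97]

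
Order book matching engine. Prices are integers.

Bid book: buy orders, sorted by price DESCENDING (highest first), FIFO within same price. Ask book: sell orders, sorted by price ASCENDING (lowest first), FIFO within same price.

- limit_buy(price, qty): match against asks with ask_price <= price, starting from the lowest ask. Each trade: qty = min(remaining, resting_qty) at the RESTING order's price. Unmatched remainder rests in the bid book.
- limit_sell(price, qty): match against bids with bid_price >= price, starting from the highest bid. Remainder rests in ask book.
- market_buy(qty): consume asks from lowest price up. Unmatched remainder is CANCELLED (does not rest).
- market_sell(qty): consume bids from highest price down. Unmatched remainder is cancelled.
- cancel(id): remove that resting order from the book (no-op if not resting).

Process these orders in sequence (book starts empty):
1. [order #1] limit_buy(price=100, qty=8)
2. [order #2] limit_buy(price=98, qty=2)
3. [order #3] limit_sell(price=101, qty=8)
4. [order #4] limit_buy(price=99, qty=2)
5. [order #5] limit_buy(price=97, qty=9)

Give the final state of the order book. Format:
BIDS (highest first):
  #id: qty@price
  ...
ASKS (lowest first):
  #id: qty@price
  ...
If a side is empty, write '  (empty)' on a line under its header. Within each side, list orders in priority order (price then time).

Answer: BIDS (highest first):
  #1: 8@100
  #4: 2@99
  #2: 2@98
  #5: 9@97
ASKS (lowest first):
  #3: 8@101

Derivation:
After op 1 [order #1] limit_buy(price=100, qty=8): fills=none; bids=[#1:8@100] asks=[-]
After op 2 [order #2] limit_buy(price=98, qty=2): fills=none; bids=[#1:8@100 #2:2@98] asks=[-]
After op 3 [order #3] limit_sell(price=101, qty=8): fills=none; bids=[#1:8@100 #2:2@98] asks=[#3:8@101]
After op 4 [order #4] limit_buy(price=99, qty=2): fills=none; bids=[#1:8@100 #4:2@99 #2:2@98] asks=[#3:8@101]
After op 5 [order #5] limit_buy(price=97, qty=9): fills=none; bids=[#1:8@100 #4:2@99 #2:2@98 #5:9@97] asks=[#3:8@101]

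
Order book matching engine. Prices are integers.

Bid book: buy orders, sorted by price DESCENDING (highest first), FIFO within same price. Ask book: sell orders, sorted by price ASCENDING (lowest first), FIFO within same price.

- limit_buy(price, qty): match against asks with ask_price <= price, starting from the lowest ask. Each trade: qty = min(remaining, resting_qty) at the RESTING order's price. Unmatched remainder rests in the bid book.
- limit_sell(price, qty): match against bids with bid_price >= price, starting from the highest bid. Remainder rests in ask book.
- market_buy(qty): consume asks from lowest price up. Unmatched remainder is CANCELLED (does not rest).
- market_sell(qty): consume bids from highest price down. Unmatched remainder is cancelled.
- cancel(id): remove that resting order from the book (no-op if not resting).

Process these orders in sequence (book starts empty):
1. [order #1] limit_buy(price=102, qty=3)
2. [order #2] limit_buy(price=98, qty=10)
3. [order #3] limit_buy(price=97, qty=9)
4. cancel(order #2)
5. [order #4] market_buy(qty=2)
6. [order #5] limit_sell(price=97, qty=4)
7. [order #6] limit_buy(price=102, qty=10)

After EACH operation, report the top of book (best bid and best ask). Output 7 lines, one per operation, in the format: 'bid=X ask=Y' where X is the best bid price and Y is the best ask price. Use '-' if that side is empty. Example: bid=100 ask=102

Answer: bid=102 ask=-
bid=102 ask=-
bid=102 ask=-
bid=102 ask=-
bid=102 ask=-
bid=97 ask=-
bid=102 ask=-

Derivation:
After op 1 [order #1] limit_buy(price=102, qty=3): fills=none; bids=[#1:3@102] asks=[-]
After op 2 [order #2] limit_buy(price=98, qty=10): fills=none; bids=[#1:3@102 #2:10@98] asks=[-]
After op 3 [order #3] limit_buy(price=97, qty=9): fills=none; bids=[#1:3@102 #2:10@98 #3:9@97] asks=[-]
After op 4 cancel(order #2): fills=none; bids=[#1:3@102 #3:9@97] asks=[-]
After op 5 [order #4] market_buy(qty=2): fills=none; bids=[#1:3@102 #3:9@97] asks=[-]
After op 6 [order #5] limit_sell(price=97, qty=4): fills=#1x#5:3@102 #3x#5:1@97; bids=[#3:8@97] asks=[-]
After op 7 [order #6] limit_buy(price=102, qty=10): fills=none; bids=[#6:10@102 #3:8@97] asks=[-]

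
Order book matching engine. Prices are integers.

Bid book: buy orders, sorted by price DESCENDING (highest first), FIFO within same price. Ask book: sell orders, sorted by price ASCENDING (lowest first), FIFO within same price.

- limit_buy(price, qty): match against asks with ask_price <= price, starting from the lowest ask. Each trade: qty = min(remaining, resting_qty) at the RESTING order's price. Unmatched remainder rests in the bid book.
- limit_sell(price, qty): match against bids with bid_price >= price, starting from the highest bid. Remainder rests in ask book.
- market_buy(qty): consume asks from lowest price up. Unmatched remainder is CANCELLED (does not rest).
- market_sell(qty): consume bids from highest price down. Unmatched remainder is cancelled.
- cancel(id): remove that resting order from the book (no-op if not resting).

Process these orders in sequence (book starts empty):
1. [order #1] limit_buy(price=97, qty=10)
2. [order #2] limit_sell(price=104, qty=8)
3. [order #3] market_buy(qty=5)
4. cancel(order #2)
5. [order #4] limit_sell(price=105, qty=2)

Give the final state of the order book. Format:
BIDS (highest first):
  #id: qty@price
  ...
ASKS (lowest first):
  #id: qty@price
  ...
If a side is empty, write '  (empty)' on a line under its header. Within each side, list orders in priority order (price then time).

Answer: BIDS (highest first):
  #1: 10@97
ASKS (lowest first):
  #4: 2@105

Derivation:
After op 1 [order #1] limit_buy(price=97, qty=10): fills=none; bids=[#1:10@97] asks=[-]
After op 2 [order #2] limit_sell(price=104, qty=8): fills=none; bids=[#1:10@97] asks=[#2:8@104]
After op 3 [order #3] market_buy(qty=5): fills=#3x#2:5@104; bids=[#1:10@97] asks=[#2:3@104]
After op 4 cancel(order #2): fills=none; bids=[#1:10@97] asks=[-]
After op 5 [order #4] limit_sell(price=105, qty=2): fills=none; bids=[#1:10@97] asks=[#4:2@105]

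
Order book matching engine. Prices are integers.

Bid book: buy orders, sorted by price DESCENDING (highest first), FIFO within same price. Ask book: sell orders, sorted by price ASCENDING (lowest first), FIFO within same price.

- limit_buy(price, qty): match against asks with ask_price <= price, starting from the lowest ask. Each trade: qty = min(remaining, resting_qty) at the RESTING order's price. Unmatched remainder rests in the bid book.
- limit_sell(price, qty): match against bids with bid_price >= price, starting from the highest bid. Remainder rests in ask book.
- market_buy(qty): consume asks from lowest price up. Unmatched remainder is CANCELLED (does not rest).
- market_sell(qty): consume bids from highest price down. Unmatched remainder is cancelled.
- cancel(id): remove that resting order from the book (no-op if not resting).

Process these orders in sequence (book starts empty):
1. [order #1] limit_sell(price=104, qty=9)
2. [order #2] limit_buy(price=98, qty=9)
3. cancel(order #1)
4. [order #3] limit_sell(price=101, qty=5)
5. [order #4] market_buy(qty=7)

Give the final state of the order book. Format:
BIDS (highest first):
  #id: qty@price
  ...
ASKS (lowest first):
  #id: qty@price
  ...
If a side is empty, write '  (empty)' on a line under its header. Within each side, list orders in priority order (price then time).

After op 1 [order #1] limit_sell(price=104, qty=9): fills=none; bids=[-] asks=[#1:9@104]
After op 2 [order #2] limit_buy(price=98, qty=9): fills=none; bids=[#2:9@98] asks=[#1:9@104]
After op 3 cancel(order #1): fills=none; bids=[#2:9@98] asks=[-]
After op 4 [order #3] limit_sell(price=101, qty=5): fills=none; bids=[#2:9@98] asks=[#3:5@101]
After op 5 [order #4] market_buy(qty=7): fills=#4x#3:5@101; bids=[#2:9@98] asks=[-]

Answer: BIDS (highest first):
  #2: 9@98
ASKS (lowest first):
  (empty)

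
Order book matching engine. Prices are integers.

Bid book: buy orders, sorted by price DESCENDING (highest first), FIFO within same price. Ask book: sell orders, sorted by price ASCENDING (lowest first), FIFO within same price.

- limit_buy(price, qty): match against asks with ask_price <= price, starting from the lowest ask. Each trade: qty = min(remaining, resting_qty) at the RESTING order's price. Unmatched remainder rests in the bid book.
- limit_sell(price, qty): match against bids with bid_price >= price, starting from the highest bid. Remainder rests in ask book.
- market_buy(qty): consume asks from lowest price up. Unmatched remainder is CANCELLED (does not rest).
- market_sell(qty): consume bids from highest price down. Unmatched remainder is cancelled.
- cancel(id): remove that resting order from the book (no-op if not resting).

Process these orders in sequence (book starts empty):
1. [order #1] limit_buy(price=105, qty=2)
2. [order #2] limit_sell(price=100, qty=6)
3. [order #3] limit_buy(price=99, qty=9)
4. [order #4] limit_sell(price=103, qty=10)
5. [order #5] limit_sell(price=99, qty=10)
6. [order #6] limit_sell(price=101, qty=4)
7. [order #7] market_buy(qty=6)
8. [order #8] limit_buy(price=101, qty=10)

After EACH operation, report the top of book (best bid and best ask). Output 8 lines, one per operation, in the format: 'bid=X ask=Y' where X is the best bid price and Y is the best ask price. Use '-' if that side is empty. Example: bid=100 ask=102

After op 1 [order #1] limit_buy(price=105, qty=2): fills=none; bids=[#1:2@105] asks=[-]
After op 2 [order #2] limit_sell(price=100, qty=6): fills=#1x#2:2@105; bids=[-] asks=[#2:4@100]
After op 3 [order #3] limit_buy(price=99, qty=9): fills=none; bids=[#3:9@99] asks=[#2:4@100]
After op 4 [order #4] limit_sell(price=103, qty=10): fills=none; bids=[#3:9@99] asks=[#2:4@100 #4:10@103]
After op 5 [order #5] limit_sell(price=99, qty=10): fills=#3x#5:9@99; bids=[-] asks=[#5:1@99 #2:4@100 #4:10@103]
After op 6 [order #6] limit_sell(price=101, qty=4): fills=none; bids=[-] asks=[#5:1@99 #2:4@100 #6:4@101 #4:10@103]
After op 7 [order #7] market_buy(qty=6): fills=#7x#5:1@99 #7x#2:4@100 #7x#6:1@101; bids=[-] asks=[#6:3@101 #4:10@103]
After op 8 [order #8] limit_buy(price=101, qty=10): fills=#8x#6:3@101; bids=[#8:7@101] asks=[#4:10@103]

Answer: bid=105 ask=-
bid=- ask=100
bid=99 ask=100
bid=99 ask=100
bid=- ask=99
bid=- ask=99
bid=- ask=101
bid=101 ask=103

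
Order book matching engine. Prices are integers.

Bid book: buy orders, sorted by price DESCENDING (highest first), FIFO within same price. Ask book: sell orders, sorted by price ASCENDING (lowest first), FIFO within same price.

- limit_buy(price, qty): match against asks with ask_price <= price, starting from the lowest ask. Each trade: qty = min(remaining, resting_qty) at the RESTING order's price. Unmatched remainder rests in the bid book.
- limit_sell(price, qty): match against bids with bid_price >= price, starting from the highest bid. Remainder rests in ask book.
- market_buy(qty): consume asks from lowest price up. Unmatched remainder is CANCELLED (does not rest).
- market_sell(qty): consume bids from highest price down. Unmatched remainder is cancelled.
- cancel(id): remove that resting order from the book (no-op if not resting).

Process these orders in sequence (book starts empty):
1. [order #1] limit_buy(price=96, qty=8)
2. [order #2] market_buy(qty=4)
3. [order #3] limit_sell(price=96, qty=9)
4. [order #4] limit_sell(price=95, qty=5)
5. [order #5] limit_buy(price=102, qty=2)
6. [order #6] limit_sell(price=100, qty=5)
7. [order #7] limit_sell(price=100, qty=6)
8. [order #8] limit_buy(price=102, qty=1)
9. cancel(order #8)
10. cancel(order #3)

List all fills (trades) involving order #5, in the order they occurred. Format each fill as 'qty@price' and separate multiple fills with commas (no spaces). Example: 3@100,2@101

Answer: 2@95

Derivation:
After op 1 [order #1] limit_buy(price=96, qty=8): fills=none; bids=[#1:8@96] asks=[-]
After op 2 [order #2] market_buy(qty=4): fills=none; bids=[#1:8@96] asks=[-]
After op 3 [order #3] limit_sell(price=96, qty=9): fills=#1x#3:8@96; bids=[-] asks=[#3:1@96]
After op 4 [order #4] limit_sell(price=95, qty=5): fills=none; bids=[-] asks=[#4:5@95 #3:1@96]
After op 5 [order #5] limit_buy(price=102, qty=2): fills=#5x#4:2@95; bids=[-] asks=[#4:3@95 #3:1@96]
After op 6 [order #6] limit_sell(price=100, qty=5): fills=none; bids=[-] asks=[#4:3@95 #3:1@96 #6:5@100]
After op 7 [order #7] limit_sell(price=100, qty=6): fills=none; bids=[-] asks=[#4:3@95 #3:1@96 #6:5@100 #7:6@100]
After op 8 [order #8] limit_buy(price=102, qty=1): fills=#8x#4:1@95; bids=[-] asks=[#4:2@95 #3:1@96 #6:5@100 #7:6@100]
After op 9 cancel(order #8): fills=none; bids=[-] asks=[#4:2@95 #3:1@96 #6:5@100 #7:6@100]
After op 10 cancel(order #3): fills=none; bids=[-] asks=[#4:2@95 #6:5@100 #7:6@100]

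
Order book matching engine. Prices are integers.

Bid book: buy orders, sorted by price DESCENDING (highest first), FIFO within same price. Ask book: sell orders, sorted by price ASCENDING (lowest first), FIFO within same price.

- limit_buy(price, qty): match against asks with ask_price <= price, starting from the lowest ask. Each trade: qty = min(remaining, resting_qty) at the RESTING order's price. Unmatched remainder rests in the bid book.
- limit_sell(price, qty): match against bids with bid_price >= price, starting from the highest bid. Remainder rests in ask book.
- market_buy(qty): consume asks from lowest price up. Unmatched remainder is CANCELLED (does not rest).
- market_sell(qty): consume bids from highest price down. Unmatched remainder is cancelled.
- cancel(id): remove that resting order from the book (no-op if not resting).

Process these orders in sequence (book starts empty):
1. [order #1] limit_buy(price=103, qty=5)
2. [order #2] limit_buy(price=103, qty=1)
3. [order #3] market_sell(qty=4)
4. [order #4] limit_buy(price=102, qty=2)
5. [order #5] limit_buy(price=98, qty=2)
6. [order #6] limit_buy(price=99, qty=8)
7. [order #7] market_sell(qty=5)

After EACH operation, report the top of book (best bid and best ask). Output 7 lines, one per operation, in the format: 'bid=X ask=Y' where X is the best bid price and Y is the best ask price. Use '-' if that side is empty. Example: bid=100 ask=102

After op 1 [order #1] limit_buy(price=103, qty=5): fills=none; bids=[#1:5@103] asks=[-]
After op 2 [order #2] limit_buy(price=103, qty=1): fills=none; bids=[#1:5@103 #2:1@103] asks=[-]
After op 3 [order #3] market_sell(qty=4): fills=#1x#3:4@103; bids=[#1:1@103 #2:1@103] asks=[-]
After op 4 [order #4] limit_buy(price=102, qty=2): fills=none; bids=[#1:1@103 #2:1@103 #4:2@102] asks=[-]
After op 5 [order #5] limit_buy(price=98, qty=2): fills=none; bids=[#1:1@103 #2:1@103 #4:2@102 #5:2@98] asks=[-]
After op 6 [order #6] limit_buy(price=99, qty=8): fills=none; bids=[#1:1@103 #2:1@103 #4:2@102 #6:8@99 #5:2@98] asks=[-]
After op 7 [order #7] market_sell(qty=5): fills=#1x#7:1@103 #2x#7:1@103 #4x#7:2@102 #6x#7:1@99; bids=[#6:7@99 #5:2@98] asks=[-]

Answer: bid=103 ask=-
bid=103 ask=-
bid=103 ask=-
bid=103 ask=-
bid=103 ask=-
bid=103 ask=-
bid=99 ask=-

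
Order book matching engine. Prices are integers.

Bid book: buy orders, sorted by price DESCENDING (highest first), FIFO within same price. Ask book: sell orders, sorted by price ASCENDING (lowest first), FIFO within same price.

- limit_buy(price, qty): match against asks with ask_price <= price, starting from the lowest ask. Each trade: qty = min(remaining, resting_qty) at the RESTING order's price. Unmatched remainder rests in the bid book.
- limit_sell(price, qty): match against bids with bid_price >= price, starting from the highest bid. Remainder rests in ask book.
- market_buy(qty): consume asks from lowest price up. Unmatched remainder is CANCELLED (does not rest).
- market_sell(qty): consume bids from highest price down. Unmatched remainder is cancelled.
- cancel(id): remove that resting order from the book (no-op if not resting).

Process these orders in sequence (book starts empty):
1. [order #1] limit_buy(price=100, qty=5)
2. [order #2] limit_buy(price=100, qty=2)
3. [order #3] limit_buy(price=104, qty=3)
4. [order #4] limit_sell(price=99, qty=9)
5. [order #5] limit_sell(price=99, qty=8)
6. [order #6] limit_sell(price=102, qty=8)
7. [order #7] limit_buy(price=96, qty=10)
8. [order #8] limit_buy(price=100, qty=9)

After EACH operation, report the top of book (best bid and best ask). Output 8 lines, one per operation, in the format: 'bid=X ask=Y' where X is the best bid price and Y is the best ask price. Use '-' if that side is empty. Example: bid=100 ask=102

After op 1 [order #1] limit_buy(price=100, qty=5): fills=none; bids=[#1:5@100] asks=[-]
After op 2 [order #2] limit_buy(price=100, qty=2): fills=none; bids=[#1:5@100 #2:2@100] asks=[-]
After op 3 [order #3] limit_buy(price=104, qty=3): fills=none; bids=[#3:3@104 #1:5@100 #2:2@100] asks=[-]
After op 4 [order #4] limit_sell(price=99, qty=9): fills=#3x#4:3@104 #1x#4:5@100 #2x#4:1@100; bids=[#2:1@100] asks=[-]
After op 5 [order #5] limit_sell(price=99, qty=8): fills=#2x#5:1@100; bids=[-] asks=[#5:7@99]
After op 6 [order #6] limit_sell(price=102, qty=8): fills=none; bids=[-] asks=[#5:7@99 #6:8@102]
After op 7 [order #7] limit_buy(price=96, qty=10): fills=none; bids=[#7:10@96] asks=[#5:7@99 #6:8@102]
After op 8 [order #8] limit_buy(price=100, qty=9): fills=#8x#5:7@99; bids=[#8:2@100 #7:10@96] asks=[#6:8@102]

Answer: bid=100 ask=-
bid=100 ask=-
bid=104 ask=-
bid=100 ask=-
bid=- ask=99
bid=- ask=99
bid=96 ask=99
bid=100 ask=102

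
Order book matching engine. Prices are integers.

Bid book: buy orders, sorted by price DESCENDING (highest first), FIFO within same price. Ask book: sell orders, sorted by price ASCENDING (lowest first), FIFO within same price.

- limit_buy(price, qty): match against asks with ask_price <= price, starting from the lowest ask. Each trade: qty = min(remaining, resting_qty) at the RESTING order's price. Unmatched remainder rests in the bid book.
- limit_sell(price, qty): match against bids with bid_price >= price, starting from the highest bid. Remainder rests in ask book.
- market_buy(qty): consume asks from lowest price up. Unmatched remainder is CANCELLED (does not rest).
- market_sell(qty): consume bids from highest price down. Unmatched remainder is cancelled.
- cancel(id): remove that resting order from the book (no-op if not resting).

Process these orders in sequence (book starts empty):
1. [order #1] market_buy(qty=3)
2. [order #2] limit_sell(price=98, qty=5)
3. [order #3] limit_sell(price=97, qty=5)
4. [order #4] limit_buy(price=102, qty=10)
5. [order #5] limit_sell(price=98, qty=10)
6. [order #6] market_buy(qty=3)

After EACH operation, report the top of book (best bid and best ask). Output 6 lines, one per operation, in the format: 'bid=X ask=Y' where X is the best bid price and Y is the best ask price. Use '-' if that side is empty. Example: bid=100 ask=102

Answer: bid=- ask=-
bid=- ask=98
bid=- ask=97
bid=- ask=-
bid=- ask=98
bid=- ask=98

Derivation:
After op 1 [order #1] market_buy(qty=3): fills=none; bids=[-] asks=[-]
After op 2 [order #2] limit_sell(price=98, qty=5): fills=none; bids=[-] asks=[#2:5@98]
After op 3 [order #3] limit_sell(price=97, qty=5): fills=none; bids=[-] asks=[#3:5@97 #2:5@98]
After op 4 [order #4] limit_buy(price=102, qty=10): fills=#4x#3:5@97 #4x#2:5@98; bids=[-] asks=[-]
After op 5 [order #5] limit_sell(price=98, qty=10): fills=none; bids=[-] asks=[#5:10@98]
After op 6 [order #6] market_buy(qty=3): fills=#6x#5:3@98; bids=[-] asks=[#5:7@98]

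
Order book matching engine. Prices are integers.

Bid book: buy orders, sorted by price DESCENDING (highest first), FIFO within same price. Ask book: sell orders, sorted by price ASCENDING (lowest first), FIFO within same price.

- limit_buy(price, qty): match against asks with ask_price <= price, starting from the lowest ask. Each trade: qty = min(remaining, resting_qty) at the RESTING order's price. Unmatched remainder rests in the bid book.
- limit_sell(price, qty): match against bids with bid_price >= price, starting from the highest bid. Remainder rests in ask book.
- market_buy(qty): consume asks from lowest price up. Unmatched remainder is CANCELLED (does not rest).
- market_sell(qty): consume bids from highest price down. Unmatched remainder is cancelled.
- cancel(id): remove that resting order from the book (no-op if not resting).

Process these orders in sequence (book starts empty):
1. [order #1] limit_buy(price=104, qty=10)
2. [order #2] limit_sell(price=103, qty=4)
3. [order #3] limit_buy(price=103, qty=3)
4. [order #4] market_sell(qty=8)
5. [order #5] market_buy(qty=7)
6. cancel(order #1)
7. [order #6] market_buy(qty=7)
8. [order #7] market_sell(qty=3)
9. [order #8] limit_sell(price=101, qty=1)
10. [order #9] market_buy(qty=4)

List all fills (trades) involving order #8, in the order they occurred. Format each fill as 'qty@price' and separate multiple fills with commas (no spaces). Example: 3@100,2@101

After op 1 [order #1] limit_buy(price=104, qty=10): fills=none; bids=[#1:10@104] asks=[-]
After op 2 [order #2] limit_sell(price=103, qty=4): fills=#1x#2:4@104; bids=[#1:6@104] asks=[-]
After op 3 [order #3] limit_buy(price=103, qty=3): fills=none; bids=[#1:6@104 #3:3@103] asks=[-]
After op 4 [order #4] market_sell(qty=8): fills=#1x#4:6@104 #3x#4:2@103; bids=[#3:1@103] asks=[-]
After op 5 [order #5] market_buy(qty=7): fills=none; bids=[#3:1@103] asks=[-]
After op 6 cancel(order #1): fills=none; bids=[#3:1@103] asks=[-]
After op 7 [order #6] market_buy(qty=7): fills=none; bids=[#3:1@103] asks=[-]
After op 8 [order #7] market_sell(qty=3): fills=#3x#7:1@103; bids=[-] asks=[-]
After op 9 [order #8] limit_sell(price=101, qty=1): fills=none; bids=[-] asks=[#8:1@101]
After op 10 [order #9] market_buy(qty=4): fills=#9x#8:1@101; bids=[-] asks=[-]

Answer: 1@101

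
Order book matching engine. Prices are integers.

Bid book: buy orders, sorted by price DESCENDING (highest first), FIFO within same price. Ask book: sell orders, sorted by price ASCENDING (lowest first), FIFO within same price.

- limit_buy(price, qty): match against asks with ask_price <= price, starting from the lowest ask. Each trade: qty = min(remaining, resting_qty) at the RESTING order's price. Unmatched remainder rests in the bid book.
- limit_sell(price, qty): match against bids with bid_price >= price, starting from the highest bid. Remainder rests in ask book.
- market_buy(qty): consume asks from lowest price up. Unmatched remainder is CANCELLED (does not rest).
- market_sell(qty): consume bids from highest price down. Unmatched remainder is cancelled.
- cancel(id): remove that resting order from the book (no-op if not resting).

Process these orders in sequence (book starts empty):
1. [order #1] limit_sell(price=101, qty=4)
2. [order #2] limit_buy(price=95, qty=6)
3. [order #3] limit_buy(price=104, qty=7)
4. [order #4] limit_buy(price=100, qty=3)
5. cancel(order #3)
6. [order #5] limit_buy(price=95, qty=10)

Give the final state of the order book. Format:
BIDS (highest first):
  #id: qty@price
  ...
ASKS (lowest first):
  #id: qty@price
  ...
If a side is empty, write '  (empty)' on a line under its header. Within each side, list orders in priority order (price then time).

After op 1 [order #1] limit_sell(price=101, qty=4): fills=none; bids=[-] asks=[#1:4@101]
After op 2 [order #2] limit_buy(price=95, qty=6): fills=none; bids=[#2:6@95] asks=[#1:4@101]
After op 3 [order #3] limit_buy(price=104, qty=7): fills=#3x#1:4@101; bids=[#3:3@104 #2:6@95] asks=[-]
After op 4 [order #4] limit_buy(price=100, qty=3): fills=none; bids=[#3:3@104 #4:3@100 #2:6@95] asks=[-]
After op 5 cancel(order #3): fills=none; bids=[#4:3@100 #2:6@95] asks=[-]
After op 6 [order #5] limit_buy(price=95, qty=10): fills=none; bids=[#4:3@100 #2:6@95 #5:10@95] asks=[-]

Answer: BIDS (highest first):
  #4: 3@100
  #2: 6@95
  #5: 10@95
ASKS (lowest first):
  (empty)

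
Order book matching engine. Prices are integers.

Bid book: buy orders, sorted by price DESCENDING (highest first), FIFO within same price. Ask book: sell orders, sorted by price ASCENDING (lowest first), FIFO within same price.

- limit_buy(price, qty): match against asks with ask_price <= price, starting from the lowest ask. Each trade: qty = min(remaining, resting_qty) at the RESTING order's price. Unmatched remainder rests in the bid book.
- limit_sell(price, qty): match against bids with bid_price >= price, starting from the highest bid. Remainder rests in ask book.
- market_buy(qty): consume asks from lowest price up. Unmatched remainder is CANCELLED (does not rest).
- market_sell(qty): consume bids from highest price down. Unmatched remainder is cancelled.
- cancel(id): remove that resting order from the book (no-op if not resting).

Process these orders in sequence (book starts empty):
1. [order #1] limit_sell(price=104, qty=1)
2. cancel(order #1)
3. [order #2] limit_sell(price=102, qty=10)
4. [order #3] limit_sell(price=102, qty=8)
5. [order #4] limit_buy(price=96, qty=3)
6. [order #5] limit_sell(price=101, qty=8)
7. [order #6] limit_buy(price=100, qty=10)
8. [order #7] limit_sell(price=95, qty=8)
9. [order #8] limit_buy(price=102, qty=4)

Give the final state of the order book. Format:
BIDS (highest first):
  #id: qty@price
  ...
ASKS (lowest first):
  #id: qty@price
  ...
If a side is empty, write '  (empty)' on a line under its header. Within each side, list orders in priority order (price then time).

After op 1 [order #1] limit_sell(price=104, qty=1): fills=none; bids=[-] asks=[#1:1@104]
After op 2 cancel(order #1): fills=none; bids=[-] asks=[-]
After op 3 [order #2] limit_sell(price=102, qty=10): fills=none; bids=[-] asks=[#2:10@102]
After op 4 [order #3] limit_sell(price=102, qty=8): fills=none; bids=[-] asks=[#2:10@102 #3:8@102]
After op 5 [order #4] limit_buy(price=96, qty=3): fills=none; bids=[#4:3@96] asks=[#2:10@102 #3:8@102]
After op 6 [order #5] limit_sell(price=101, qty=8): fills=none; bids=[#4:3@96] asks=[#5:8@101 #2:10@102 #3:8@102]
After op 7 [order #6] limit_buy(price=100, qty=10): fills=none; bids=[#6:10@100 #4:3@96] asks=[#5:8@101 #2:10@102 #3:8@102]
After op 8 [order #7] limit_sell(price=95, qty=8): fills=#6x#7:8@100; bids=[#6:2@100 #4:3@96] asks=[#5:8@101 #2:10@102 #3:8@102]
After op 9 [order #8] limit_buy(price=102, qty=4): fills=#8x#5:4@101; bids=[#6:2@100 #4:3@96] asks=[#5:4@101 #2:10@102 #3:8@102]

Answer: BIDS (highest first):
  #6: 2@100
  #4: 3@96
ASKS (lowest first):
  #5: 4@101
  #2: 10@102
  #3: 8@102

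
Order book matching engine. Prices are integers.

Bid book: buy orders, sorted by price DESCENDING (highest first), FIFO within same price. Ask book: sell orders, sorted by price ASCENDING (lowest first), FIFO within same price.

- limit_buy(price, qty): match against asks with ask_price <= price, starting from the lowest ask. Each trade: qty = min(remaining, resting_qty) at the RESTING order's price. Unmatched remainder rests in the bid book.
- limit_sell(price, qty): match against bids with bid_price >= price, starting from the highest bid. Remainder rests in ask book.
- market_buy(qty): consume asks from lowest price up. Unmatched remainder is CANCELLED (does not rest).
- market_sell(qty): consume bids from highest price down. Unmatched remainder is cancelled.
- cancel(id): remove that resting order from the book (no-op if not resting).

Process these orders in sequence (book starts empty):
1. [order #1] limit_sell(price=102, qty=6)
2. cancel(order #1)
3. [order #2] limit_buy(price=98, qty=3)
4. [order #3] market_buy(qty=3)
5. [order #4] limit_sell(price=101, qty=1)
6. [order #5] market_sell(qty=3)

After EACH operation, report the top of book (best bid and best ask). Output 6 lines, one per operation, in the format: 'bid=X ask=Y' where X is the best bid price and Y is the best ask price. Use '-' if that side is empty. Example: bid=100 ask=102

After op 1 [order #1] limit_sell(price=102, qty=6): fills=none; bids=[-] asks=[#1:6@102]
After op 2 cancel(order #1): fills=none; bids=[-] asks=[-]
After op 3 [order #2] limit_buy(price=98, qty=3): fills=none; bids=[#2:3@98] asks=[-]
After op 4 [order #3] market_buy(qty=3): fills=none; bids=[#2:3@98] asks=[-]
After op 5 [order #4] limit_sell(price=101, qty=1): fills=none; bids=[#2:3@98] asks=[#4:1@101]
After op 6 [order #5] market_sell(qty=3): fills=#2x#5:3@98; bids=[-] asks=[#4:1@101]

Answer: bid=- ask=102
bid=- ask=-
bid=98 ask=-
bid=98 ask=-
bid=98 ask=101
bid=- ask=101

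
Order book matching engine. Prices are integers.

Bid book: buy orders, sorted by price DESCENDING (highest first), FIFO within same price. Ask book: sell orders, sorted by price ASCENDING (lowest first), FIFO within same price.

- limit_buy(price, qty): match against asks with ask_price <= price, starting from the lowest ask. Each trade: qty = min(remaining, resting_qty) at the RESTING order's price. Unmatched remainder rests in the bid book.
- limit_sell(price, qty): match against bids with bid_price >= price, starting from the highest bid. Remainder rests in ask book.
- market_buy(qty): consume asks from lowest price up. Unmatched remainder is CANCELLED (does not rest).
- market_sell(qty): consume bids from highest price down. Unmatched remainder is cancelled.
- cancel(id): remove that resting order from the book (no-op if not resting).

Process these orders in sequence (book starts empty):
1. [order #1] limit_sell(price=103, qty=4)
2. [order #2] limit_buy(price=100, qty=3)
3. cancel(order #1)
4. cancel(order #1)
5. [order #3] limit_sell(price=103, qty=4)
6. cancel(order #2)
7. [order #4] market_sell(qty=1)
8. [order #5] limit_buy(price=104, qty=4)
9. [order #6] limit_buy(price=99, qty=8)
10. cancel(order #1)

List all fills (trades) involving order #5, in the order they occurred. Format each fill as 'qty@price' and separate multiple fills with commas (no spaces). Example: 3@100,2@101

After op 1 [order #1] limit_sell(price=103, qty=4): fills=none; bids=[-] asks=[#1:4@103]
After op 2 [order #2] limit_buy(price=100, qty=3): fills=none; bids=[#2:3@100] asks=[#1:4@103]
After op 3 cancel(order #1): fills=none; bids=[#2:3@100] asks=[-]
After op 4 cancel(order #1): fills=none; bids=[#2:3@100] asks=[-]
After op 5 [order #3] limit_sell(price=103, qty=4): fills=none; bids=[#2:3@100] asks=[#3:4@103]
After op 6 cancel(order #2): fills=none; bids=[-] asks=[#3:4@103]
After op 7 [order #4] market_sell(qty=1): fills=none; bids=[-] asks=[#3:4@103]
After op 8 [order #5] limit_buy(price=104, qty=4): fills=#5x#3:4@103; bids=[-] asks=[-]
After op 9 [order #6] limit_buy(price=99, qty=8): fills=none; bids=[#6:8@99] asks=[-]
After op 10 cancel(order #1): fills=none; bids=[#6:8@99] asks=[-]

Answer: 4@103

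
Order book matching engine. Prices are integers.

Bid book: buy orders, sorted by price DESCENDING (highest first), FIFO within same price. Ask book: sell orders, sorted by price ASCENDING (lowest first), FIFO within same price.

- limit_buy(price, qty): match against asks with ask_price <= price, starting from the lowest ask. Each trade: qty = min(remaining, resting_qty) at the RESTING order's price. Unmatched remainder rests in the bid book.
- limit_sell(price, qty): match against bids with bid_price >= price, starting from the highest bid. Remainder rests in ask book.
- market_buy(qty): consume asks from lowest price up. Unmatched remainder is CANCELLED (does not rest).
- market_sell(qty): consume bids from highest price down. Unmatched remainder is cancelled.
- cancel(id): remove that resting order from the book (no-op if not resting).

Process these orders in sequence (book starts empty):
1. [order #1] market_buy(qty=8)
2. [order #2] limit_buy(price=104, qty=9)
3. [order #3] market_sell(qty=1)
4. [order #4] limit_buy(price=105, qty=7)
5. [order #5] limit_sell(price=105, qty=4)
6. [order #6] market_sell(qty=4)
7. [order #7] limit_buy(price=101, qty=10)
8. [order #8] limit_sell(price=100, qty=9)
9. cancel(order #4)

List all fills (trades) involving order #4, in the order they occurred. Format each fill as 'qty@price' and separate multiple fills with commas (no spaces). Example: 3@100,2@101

Answer: 4@105,3@105

Derivation:
After op 1 [order #1] market_buy(qty=8): fills=none; bids=[-] asks=[-]
After op 2 [order #2] limit_buy(price=104, qty=9): fills=none; bids=[#2:9@104] asks=[-]
After op 3 [order #3] market_sell(qty=1): fills=#2x#3:1@104; bids=[#2:8@104] asks=[-]
After op 4 [order #4] limit_buy(price=105, qty=7): fills=none; bids=[#4:7@105 #2:8@104] asks=[-]
After op 5 [order #5] limit_sell(price=105, qty=4): fills=#4x#5:4@105; bids=[#4:3@105 #2:8@104] asks=[-]
After op 6 [order #6] market_sell(qty=4): fills=#4x#6:3@105 #2x#6:1@104; bids=[#2:7@104] asks=[-]
After op 7 [order #7] limit_buy(price=101, qty=10): fills=none; bids=[#2:7@104 #7:10@101] asks=[-]
After op 8 [order #8] limit_sell(price=100, qty=9): fills=#2x#8:7@104 #7x#8:2@101; bids=[#7:8@101] asks=[-]
After op 9 cancel(order #4): fills=none; bids=[#7:8@101] asks=[-]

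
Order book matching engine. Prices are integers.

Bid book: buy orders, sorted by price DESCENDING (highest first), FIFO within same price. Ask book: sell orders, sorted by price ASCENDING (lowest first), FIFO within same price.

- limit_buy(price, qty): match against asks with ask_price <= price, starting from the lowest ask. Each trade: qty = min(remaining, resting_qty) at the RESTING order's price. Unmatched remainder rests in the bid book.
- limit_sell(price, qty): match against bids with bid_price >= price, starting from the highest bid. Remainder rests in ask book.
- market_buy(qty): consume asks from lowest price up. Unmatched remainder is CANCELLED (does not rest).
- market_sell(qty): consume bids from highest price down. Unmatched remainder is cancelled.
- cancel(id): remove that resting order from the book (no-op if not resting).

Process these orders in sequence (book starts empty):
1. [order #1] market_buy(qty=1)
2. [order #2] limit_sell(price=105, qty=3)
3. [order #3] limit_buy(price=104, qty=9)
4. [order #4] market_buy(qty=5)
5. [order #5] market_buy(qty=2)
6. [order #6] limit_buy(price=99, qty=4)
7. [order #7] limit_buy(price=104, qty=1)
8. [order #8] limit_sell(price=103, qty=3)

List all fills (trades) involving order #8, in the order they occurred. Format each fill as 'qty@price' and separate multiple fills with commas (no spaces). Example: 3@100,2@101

After op 1 [order #1] market_buy(qty=1): fills=none; bids=[-] asks=[-]
After op 2 [order #2] limit_sell(price=105, qty=3): fills=none; bids=[-] asks=[#2:3@105]
After op 3 [order #3] limit_buy(price=104, qty=9): fills=none; bids=[#3:9@104] asks=[#2:3@105]
After op 4 [order #4] market_buy(qty=5): fills=#4x#2:3@105; bids=[#3:9@104] asks=[-]
After op 5 [order #5] market_buy(qty=2): fills=none; bids=[#3:9@104] asks=[-]
After op 6 [order #6] limit_buy(price=99, qty=4): fills=none; bids=[#3:9@104 #6:4@99] asks=[-]
After op 7 [order #7] limit_buy(price=104, qty=1): fills=none; bids=[#3:9@104 #7:1@104 #6:4@99] asks=[-]
After op 8 [order #8] limit_sell(price=103, qty=3): fills=#3x#8:3@104; bids=[#3:6@104 #7:1@104 #6:4@99] asks=[-]

Answer: 3@104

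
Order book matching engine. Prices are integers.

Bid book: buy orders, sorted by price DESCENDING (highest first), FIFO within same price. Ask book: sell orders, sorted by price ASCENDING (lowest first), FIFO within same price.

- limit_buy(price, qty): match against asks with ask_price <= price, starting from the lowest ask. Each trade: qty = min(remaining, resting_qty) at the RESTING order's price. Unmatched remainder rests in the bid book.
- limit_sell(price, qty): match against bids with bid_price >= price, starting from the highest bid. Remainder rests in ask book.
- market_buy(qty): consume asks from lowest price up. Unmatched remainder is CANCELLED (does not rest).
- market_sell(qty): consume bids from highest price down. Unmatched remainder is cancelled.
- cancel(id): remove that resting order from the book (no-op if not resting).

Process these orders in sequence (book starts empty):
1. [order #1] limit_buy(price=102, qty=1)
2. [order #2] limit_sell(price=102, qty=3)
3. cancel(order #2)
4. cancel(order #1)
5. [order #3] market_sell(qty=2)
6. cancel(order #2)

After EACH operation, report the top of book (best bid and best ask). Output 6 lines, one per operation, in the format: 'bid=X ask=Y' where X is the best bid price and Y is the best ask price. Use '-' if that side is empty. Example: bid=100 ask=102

After op 1 [order #1] limit_buy(price=102, qty=1): fills=none; bids=[#1:1@102] asks=[-]
After op 2 [order #2] limit_sell(price=102, qty=3): fills=#1x#2:1@102; bids=[-] asks=[#2:2@102]
After op 3 cancel(order #2): fills=none; bids=[-] asks=[-]
After op 4 cancel(order #1): fills=none; bids=[-] asks=[-]
After op 5 [order #3] market_sell(qty=2): fills=none; bids=[-] asks=[-]
After op 6 cancel(order #2): fills=none; bids=[-] asks=[-]

Answer: bid=102 ask=-
bid=- ask=102
bid=- ask=-
bid=- ask=-
bid=- ask=-
bid=- ask=-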